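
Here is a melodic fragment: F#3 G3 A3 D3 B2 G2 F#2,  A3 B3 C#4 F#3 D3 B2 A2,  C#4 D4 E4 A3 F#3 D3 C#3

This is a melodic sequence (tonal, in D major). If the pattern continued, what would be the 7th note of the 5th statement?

The unit is 7 notes. Position-7 pitches of the 3 shown cells: F#2, A2, C#3.
Carrying that up a 3rd forward: E3 → G3.

G3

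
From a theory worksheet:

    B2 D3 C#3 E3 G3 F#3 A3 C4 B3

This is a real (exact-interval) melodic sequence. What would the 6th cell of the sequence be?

C5 Eb5 D5

Unit = 3 notes; the statements start on B2, E3, A3, moving up a 4th each time.
Carrying on: D4 → G4 → C5.
So cell 6 is C5 Eb5 D5.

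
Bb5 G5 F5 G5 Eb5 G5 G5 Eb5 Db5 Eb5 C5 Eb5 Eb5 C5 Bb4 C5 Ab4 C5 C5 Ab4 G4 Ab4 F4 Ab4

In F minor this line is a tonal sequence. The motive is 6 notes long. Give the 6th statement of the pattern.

Unit = 6 notes; the statements start on Bb5, G5, Eb5, C5, moving down a 3rd each time.
Extending down a 3rd: Ab4 → F4.
Statement 6 starts on F4 and keeps the same diatonic contour: F4 Db4 C4 Db4 Bb3 Db4.

F4 Db4 C4 Db4 Bb3 Db4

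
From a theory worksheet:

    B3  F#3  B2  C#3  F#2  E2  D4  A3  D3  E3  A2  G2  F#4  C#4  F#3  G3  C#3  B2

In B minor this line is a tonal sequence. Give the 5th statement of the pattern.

Taking 6-note groups, the heads are B3, D4, F#4: the pattern moves up a 3rd.
Carrying on: A4 → C#5.
Statement 5 starts on C#5 and keeps the same diatonic contour: C#5 G4 C#4 D4 G3 F#3.

C#5 G4 C#4 D4 G3 F#3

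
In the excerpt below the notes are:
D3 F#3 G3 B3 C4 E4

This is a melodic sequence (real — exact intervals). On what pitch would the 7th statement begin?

Taking 2-note groups, the heads are D3, G3, C4: the pattern moves up a 4th.
Continuing: F4 → Bb4 → Eb5 → Ab5. Statement 7 starts on Ab5.

Ab5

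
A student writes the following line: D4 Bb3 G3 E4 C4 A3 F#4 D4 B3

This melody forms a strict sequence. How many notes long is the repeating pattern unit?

There are 9 notes; a 3-note unit gives 3 cells:
D4 Bb3 G3 | E4 C4 A3 | F#4 D4 B3
That's a consistent up a 2nd shift per cell, and no other grouping gives one.

3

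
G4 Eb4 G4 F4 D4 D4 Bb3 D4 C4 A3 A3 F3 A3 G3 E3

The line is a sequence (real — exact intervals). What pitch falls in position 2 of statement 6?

D2

The unit is 5 notes. Position-2 pitches of the 3 shown cells: Eb4, Bb3, F3.
Each moves down a 4th. Continuing: C3 → G2 → D2.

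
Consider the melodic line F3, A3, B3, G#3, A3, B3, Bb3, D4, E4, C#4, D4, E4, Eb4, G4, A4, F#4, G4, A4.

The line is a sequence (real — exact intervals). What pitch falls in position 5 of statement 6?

Bb5

With 6-note cells, note 5 of each statement runs A3, D4, G4.
Each moves up a 4th. Continuing: C5 → F5 → Bb5.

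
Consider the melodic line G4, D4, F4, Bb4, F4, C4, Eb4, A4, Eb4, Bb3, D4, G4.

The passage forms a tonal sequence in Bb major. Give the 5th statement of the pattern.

With a 4-note motive the entries are G4, F4, Eb4, each down a 2nd from the previous.
Carrying on: D4 → C4.
So cell 5 is C4 G3 Bb3 Eb4.

C4 G3 Bb3 Eb4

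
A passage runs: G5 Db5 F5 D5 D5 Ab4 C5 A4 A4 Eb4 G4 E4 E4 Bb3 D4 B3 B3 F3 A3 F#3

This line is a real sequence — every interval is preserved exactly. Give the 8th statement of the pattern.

The 4-note cells begin on G5, D5, A4, E4, B3 — each down a 4th from the last.
Extending down a 4th: F#3 → C#3 → G#2.
So cell 8 is G#2 D2 F#2 D#2.

G#2 D2 F#2 D#2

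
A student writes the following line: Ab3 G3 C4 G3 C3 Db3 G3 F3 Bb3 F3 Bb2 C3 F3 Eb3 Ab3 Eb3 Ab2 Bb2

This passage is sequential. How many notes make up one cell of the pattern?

18 notes total. Splitting into 3 groups of 6:
Ab3 G3 C4 G3 C3 Db3 | G3 F3 Bb3 F3 Bb2 C3 | F3 Eb3 Ab3 Eb3 Ab2 Bb2
Every group is a transposition down a 2nd of the one before; no shorter unit works.

6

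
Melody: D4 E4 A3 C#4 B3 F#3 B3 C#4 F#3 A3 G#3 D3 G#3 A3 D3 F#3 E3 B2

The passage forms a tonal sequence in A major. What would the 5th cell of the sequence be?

C#3 D3 G#2 B2 A2 E2

With a 6-note motive the entries are D4, B3, G#3, each down a 3rd from the previous.
Continuing the starts: E3 → C#3.
From C#3 the diatonic shape gives C#3 D3 G#2 B2 A2 E2.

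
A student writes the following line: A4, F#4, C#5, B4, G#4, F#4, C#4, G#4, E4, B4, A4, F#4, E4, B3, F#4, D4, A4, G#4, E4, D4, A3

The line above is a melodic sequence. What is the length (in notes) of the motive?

7

There are 21 notes; a 7-note unit gives 3 cells:
A4 F#4 C#5 B4 G#4 F#4 C#4 | G#4 E4 B4 A4 F#4 E4 B3 | F#4 D4 A4 G#4 E4 D4 A3
That's a consistent down a 2nd shift per cell, and no other grouping gives one.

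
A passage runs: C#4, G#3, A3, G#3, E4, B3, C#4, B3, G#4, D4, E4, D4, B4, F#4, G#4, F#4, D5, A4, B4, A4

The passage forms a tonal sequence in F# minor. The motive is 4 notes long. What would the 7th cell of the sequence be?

A5 E5 F#5 E5

With a 4-note motive the entries are C#4, E4, G#4, B4, D5, each up a 3rd from the previous.
Carrying on: F#5 → A5.
From A5 the diatonic shape gives A5 E5 F#5 E5.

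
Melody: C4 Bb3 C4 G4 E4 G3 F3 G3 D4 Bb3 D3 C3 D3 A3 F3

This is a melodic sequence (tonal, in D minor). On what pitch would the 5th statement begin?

With a 5-note motive the entries are C4, G3, D3, each down a 4th from the previous.
Extending the heads down a 4th: A2 → E2.

E2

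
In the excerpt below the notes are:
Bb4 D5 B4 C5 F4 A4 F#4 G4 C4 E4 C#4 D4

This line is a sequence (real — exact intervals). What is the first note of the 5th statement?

D3

The 4-note cells begin on Bb4, F4, C4 — each down a 4th from the last.
Extending the heads down a 4th: G3 → D3.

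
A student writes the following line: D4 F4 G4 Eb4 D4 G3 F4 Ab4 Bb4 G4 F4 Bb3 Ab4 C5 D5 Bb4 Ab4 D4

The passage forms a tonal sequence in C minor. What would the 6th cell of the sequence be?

With a 6-note motive the entries are D4, F4, Ab4, each up a 3rd from the previous.
Continuing the starts: C5 → Eb5 → G5.
So cell 6 is G5 Bb5 C6 Ab5 G5 C5.

G5 Bb5 C6 Ab5 G5 C5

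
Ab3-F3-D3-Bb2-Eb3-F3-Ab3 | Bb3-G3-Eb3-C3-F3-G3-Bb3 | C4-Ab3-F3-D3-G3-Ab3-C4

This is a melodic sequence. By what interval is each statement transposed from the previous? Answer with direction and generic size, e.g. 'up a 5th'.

Unit = 7 notes; the statements start on Ab3, Bb3, C4, moving up a 2nd each time.
Ab3 to Bb3 is up a 2nd.

up a 2nd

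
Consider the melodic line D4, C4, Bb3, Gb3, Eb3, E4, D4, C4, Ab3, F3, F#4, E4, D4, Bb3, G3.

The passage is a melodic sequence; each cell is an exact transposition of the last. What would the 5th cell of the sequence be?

Taking 5-note groups, the heads are D4, E4, F#4: the pattern moves up a 2nd.
Continuing the starts: G#4 → A#4.
Statement 5 starts on A#4 and keeps the same exact contour: A#4 G#4 F#4 D4 B3.

A#4 G#4 F#4 D4 B3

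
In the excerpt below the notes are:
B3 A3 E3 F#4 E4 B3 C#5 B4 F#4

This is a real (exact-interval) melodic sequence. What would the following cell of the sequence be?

G#5 F#5 C#5

With a 3-note motive the entries are B3, F#4, C#5, each up a 5th from the previous.
Statement 4 starts on G#5 and keeps the same exact contour: G#5 F#5 C#5.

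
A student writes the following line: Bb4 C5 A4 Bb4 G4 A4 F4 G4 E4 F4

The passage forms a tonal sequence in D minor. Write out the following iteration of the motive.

D4 E4

The 2-note cells begin on Bb4, A4, G4, F4, E4 — each down a 2nd from the last.
From D4 the diatonic shape gives D4 E4.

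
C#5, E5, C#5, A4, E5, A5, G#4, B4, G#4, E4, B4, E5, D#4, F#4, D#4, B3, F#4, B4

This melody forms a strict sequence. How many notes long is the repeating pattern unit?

18 notes total. Splitting into 3 groups of 6:
C#5 E5 C#5 A4 E5 A5 | G#4 B4 G#4 E4 B4 E5 | D#4 F#4 D#4 B3 F#4 B4
Each cell is the previous one down a 4th — so the unit is 6 notes.

6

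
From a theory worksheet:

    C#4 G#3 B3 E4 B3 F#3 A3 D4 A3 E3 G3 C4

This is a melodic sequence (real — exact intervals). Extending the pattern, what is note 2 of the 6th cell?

The unit is 4 notes. Position-2 pitches of the 3 shown cells: G#3, F#3, E3.
Extending down a 2nd: D3 → C3 → Bb2.

Bb2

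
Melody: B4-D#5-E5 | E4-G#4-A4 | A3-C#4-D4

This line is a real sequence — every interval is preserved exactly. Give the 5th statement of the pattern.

Taking 3-note groups, the heads are B4, E4, A3: the pattern moves down a 5th.
Extending down a 5th: D3 → G2.
So cell 5 is G2 B2 C3.

G2 B2 C3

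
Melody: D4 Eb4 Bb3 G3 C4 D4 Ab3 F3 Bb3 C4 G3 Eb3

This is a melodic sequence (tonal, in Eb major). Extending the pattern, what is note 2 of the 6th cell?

The unit is 4 notes. Position-2 pitches of the 3 shown cells: Eb4, D4, C4.
Each moves down a 2nd. Continuing: Bb3 → Ab3 → G3.

G3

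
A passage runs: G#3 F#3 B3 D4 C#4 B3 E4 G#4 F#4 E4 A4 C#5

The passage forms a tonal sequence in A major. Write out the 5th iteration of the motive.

E5 D5 G#5 B5

Taking 4-note groups, the heads are G#3, C#4, F#4: the pattern moves up a 4th.
Carrying on: B4 → E5.
From E5 the diatonic shape gives E5 D5 G#5 B5.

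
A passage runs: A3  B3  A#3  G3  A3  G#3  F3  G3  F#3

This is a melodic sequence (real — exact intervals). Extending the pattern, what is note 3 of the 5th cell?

With 3-note cells, note 3 of each statement runs A#3, G#3, F#3.
Extending down a 2nd: E3 → D3.

D3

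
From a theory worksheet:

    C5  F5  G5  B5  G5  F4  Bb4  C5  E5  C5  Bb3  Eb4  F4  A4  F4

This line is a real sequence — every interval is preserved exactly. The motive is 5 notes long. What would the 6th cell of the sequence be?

Db2 Gb2 Ab2 C3 Ab2

Taking 5-note groups, the heads are C5, F4, Bb3: the pattern moves down a 5th.
Continuing the starts: Eb3 → Ab2 → Db2.
Statement 6 starts on Db2 and keeps the same exact contour: Db2 Gb2 Ab2 C3 Ab2.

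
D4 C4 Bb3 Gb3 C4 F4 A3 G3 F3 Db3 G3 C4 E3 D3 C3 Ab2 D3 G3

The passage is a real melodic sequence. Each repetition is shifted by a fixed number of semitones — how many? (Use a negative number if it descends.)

-5

With a 6-note motive the entries are D4, A3, E3, each down a 4th from the previous.
D4 to A3 spans -5 semitones.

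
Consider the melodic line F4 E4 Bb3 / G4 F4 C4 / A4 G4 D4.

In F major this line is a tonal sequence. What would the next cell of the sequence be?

Bb4 A4 E4

Unit = 3 notes; the statements start on F4, G4, A4, moving up a 2nd each time.
From Bb4 the diatonic shape gives Bb4 A4 E4.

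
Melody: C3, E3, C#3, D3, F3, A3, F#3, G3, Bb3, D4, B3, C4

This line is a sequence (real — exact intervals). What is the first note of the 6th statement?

The 4-note cells begin on C3, F3, Bb3 — each up a 4th from the last.
Extending the heads up a 4th: Eb4 → Ab4 → Db5.

Db5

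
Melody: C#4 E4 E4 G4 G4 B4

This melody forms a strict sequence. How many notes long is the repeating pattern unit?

2

There are 6 notes; a 2-note unit gives 3 cells:
C#4 E4 | E4 G4 | G4 B4
Each cell is the previous one up a 3rd — so the unit is 2 notes.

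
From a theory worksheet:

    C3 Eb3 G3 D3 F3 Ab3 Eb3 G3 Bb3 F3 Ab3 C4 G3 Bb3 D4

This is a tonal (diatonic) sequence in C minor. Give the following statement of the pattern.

Ab3 C4 Eb4

With a 3-note motive the entries are C3, D3, Eb3, F3, G3, each up a 2nd from the previous.
So cell 6 is Ab3 C4 Eb4.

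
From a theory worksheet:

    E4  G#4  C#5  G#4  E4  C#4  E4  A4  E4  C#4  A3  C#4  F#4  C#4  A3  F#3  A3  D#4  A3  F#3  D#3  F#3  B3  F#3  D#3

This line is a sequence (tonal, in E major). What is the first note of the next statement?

B2

Unit = 5 notes; the statements start on E4, C#4, A3, F#3, D#3, moving down a 3rd each time.
One more step down a 3rd gives B2.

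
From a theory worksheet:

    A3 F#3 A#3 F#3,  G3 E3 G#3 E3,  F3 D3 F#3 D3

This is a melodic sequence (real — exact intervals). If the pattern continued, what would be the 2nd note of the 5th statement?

Bb2

With 4-note cells, note 2 of each statement runs F#3, E3, D3.
Carrying that down a 2nd forward: C3 → Bb2.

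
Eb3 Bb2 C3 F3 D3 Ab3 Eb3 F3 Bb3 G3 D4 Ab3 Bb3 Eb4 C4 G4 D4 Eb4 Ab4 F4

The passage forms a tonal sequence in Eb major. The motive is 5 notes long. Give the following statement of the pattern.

C5 G4 Ab4 D5 Bb4

With a 5-note motive the entries are Eb3, Ab3, D4, G4, each up a 4th from the previous.
From C5 the diatonic shape gives C5 G4 Ab4 D5 Bb4.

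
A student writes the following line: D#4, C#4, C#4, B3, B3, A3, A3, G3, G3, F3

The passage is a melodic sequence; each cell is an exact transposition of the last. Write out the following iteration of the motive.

F3 Eb3

With a 2-note motive the entries are D#4, C#4, B3, A3, G3, each down a 2nd from the previous.
Statement 6 starts on F3 and keeps the same exact contour: F3 Eb3.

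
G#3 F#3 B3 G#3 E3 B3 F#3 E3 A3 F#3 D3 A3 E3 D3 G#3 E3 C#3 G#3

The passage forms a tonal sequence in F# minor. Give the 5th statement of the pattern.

C#3 B2 E3 C#3 A2 E3

With a 6-note motive the entries are G#3, F#3, E3, each down a 2nd from the previous.
Continuing the starts: D3 → C#3.
Statement 5 starts on C#3 and keeps the same diatonic contour: C#3 B2 E3 C#3 A2 E3.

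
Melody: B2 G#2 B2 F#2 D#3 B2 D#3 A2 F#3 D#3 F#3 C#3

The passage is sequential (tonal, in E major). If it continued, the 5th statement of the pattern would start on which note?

The 4-note cells begin on B2, D#3, F#3 — each up a 3rd from the last.
Extending the heads up a 3rd: A3 → C#4.

C#4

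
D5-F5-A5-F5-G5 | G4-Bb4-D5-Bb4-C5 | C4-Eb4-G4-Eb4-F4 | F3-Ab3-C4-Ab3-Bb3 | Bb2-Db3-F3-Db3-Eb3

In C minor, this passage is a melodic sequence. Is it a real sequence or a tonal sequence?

real

Each cell has the same semitone pattern (3, 4, -4, 2) — intervals are preserved exactly.
And A5 lies outside C minor, so the sequence is real rather than tonal.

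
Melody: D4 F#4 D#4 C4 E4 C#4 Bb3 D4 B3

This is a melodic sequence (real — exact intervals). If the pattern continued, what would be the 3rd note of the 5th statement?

With 3-note cells, note 3 of each statement runs D#4, C#4, B3.
Carrying that down a 2nd forward: A3 → G3.

G3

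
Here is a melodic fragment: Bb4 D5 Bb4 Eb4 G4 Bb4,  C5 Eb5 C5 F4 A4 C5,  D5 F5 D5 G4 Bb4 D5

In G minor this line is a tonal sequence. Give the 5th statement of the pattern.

F5 A5 F5 Bb4 D5 F5

The 6-note cells begin on Bb4, C5, D5 — each up a 2nd from the last.
Continuing the starts: Eb5 → F5.
From F5 the diatonic shape gives F5 A5 F5 Bb4 D5 F5.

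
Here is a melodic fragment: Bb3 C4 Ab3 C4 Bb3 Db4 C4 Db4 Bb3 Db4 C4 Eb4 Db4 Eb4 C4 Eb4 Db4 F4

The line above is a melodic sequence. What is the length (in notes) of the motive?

18 notes total. Splitting into 3 groups of 6:
Bb3 C4 Ab3 C4 Bb3 Db4 | C4 Db4 Bb3 Db4 C4 Eb4 | Db4 Eb4 C4 Eb4 Db4 F4
Every group is a transposition up a 2nd of the one before; no shorter unit works.

6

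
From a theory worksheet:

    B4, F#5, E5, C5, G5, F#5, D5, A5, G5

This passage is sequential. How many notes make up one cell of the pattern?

3

There are 9 notes; a 3-note unit gives 3 cells:
B4 F#5 E5 | C5 G5 F#5 | D5 A5 G5
Each cell is the previous one up a 2nd — so the unit is 3 notes.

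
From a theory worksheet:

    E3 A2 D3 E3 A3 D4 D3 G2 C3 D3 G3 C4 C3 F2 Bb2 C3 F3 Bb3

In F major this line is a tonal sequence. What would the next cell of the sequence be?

Bb2 E2 A2 Bb2 E3 A3

Unit = 6 notes; the statements start on E3, D3, C3, moving down a 2nd each time.
From Bb2 the diatonic shape gives Bb2 E2 A2 Bb2 E3 A3.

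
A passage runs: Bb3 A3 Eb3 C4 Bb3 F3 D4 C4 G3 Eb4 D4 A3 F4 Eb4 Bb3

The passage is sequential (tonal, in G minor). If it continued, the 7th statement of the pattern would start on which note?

With a 3-note motive the entries are Bb3, C4, D4, Eb4, F4, each up a 2nd from the previous.
Extending the heads up a 2nd: G4 → A4.

A4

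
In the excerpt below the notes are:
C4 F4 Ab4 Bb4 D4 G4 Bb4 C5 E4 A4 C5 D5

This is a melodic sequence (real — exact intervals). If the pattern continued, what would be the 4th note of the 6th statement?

G#5

Grouping in 4s, the 4th note of each cell is Bb4, C5, D5.
Extending up a 2nd: E5 → F#5 → G#5.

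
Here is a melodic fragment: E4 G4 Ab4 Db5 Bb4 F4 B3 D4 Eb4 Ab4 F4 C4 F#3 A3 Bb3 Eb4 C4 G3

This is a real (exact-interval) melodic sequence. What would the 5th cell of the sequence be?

G#2 B2 C3 F3 D3 A2

With a 6-note motive the entries are E4, B3, F#3, each down a 4th from the previous.
Carrying on: C#3 → G#2.
From G#2 the exact shape gives G#2 B2 C3 F3 D3 A2.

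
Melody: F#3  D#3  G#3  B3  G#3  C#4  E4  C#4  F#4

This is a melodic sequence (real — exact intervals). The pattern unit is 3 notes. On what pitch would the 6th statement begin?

With a 3-note motive the entries are F#3, B3, E4, each up a 4th from the previous.
Continuing: A4 → D5 → G5. Statement 6 starts on G5.

G5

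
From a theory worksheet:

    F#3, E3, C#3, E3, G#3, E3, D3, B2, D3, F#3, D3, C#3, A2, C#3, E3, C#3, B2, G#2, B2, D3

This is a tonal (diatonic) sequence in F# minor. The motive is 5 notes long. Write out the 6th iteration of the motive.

A2 G#2 E2 G#2 B2

With a 5-note motive the entries are F#3, E3, D3, C#3, each down a 2nd from the previous.
Carrying on: B2 → A2.
Statement 6 starts on A2 and keeps the same diatonic contour: A2 G#2 E2 G#2 B2.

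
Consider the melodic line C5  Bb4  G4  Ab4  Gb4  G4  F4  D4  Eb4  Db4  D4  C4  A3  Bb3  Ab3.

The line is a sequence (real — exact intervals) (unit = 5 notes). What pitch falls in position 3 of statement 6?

The unit is 5 notes. Position-3 pitches of the 3 shown cells: G4, D4, A3.
Extending down a 4th: E3 → B2 → F#2.

F#2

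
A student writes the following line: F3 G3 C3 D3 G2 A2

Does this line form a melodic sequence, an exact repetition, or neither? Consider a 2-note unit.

Each 2-note cell is the previous one transposed down a 4th.

sequence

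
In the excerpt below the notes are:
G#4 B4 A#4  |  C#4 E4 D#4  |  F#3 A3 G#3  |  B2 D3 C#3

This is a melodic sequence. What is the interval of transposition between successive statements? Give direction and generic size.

down a 5th

Unit = 3 notes; the statements start on G#4, C#4, F#3, B2, moving down a 5th each time.
G#4 to C#4 is down a 5th.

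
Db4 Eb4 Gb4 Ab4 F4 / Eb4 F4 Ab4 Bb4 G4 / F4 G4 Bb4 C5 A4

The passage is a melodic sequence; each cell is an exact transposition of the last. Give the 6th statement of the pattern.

B4 C#5 E5 F#5 D#5

Taking 5-note groups, the heads are Db4, Eb4, F4: the pattern moves up a 2nd.
Extending up a 2nd: G4 → A4 → B4.
From B4 the exact shape gives B4 C#5 E5 F#5 D#5.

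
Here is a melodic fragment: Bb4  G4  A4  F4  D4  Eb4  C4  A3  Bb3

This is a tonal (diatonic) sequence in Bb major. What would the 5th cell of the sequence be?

The 3-note cells begin on Bb4, F4, C4 — each down a 4th from the last.
Continuing the starts: G3 → D3.
From D3 the diatonic shape gives D3 Bb2 C3.

D3 Bb2 C3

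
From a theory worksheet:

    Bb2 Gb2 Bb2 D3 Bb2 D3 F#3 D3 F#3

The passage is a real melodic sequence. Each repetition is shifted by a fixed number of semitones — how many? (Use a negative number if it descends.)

4

The 3-note cells begin on Bb2, D3, F#3 — each up a 3rd from the last.
Bb2 to D3 spans +4 semitones.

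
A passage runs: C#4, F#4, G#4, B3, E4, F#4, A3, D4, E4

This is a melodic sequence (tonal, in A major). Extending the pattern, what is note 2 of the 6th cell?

With 3-note cells, note 2 of each statement runs F#4, E4, D4.
Each moves down a 2nd. Continuing: C#4 → B3 → A3.

A3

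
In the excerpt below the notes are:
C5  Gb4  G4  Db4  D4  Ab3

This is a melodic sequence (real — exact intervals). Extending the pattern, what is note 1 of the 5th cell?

E3

With 2-note cells, note 1 of each statement runs C5, G4, D4.
Extending down a 4th: A3 → E3.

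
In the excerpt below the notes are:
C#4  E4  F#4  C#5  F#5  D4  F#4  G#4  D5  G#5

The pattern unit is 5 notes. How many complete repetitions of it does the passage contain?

2

10 notes in groups of 5 gives 10/5 = 2 statements.
Starts: C#4, D4 — each up a 2nd.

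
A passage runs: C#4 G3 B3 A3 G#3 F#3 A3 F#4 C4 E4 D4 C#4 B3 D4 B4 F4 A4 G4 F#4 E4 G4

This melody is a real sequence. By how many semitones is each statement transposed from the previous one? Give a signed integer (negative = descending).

With a 7-note motive the entries are C#4, F#4, B4, each up a 4th from the previous.
C#4 to F#4 spans +5 semitones.

5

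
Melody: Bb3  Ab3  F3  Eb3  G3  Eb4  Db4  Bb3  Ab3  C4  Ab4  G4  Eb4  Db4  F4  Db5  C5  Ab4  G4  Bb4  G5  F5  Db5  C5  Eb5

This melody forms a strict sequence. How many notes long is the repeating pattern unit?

5

25 notes total. Splitting into 5 groups of 5:
Bb3 Ab3 F3 Eb3 G3 | Eb4 Db4 Bb3 Ab3 C4 | Ab4 G4 Eb4 Db4 F4 | Db5 C5 Ab4 G4 Bb4 | G5 F5 Db5 C5 Eb5
That's a consistent up a 4th shift per cell, and no other grouping gives one.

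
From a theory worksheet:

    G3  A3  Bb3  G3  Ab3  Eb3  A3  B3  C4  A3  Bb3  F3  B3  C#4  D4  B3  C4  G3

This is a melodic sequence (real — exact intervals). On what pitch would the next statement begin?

C#4

With a 6-note motive the entries are G3, A3, B3, each up a 2nd from the previous.
The next head, up a 2nd from B3, is C#4.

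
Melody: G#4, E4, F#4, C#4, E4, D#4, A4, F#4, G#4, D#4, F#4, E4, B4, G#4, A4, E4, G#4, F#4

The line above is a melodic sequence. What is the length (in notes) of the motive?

18 notes total. Splitting into 3 groups of 6:
G#4 E4 F#4 C#4 E4 D#4 | A4 F#4 G#4 D#4 F#4 E4 | B4 G#4 A4 E4 G#4 F#4
That's a consistent up a 2nd shift per cell, and no other grouping gives one.

6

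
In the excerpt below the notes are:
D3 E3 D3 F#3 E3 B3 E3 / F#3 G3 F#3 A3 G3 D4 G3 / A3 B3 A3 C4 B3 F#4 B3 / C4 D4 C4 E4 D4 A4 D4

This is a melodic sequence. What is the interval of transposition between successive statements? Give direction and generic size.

The 7-note cells begin on D3, F#3, A3, C4 — each up a 3rd from the last.
From D3 to F#3: up a 3rd.

up a 3rd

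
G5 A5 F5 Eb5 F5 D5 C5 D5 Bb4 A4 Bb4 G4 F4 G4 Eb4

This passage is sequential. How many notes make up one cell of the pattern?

3

Try groups of 3 (5 cells in 15 notes):
G5 A5 F5 | Eb5 F5 D5 | C5 D5 Bb4 | A4 Bb4 G4 | F4 G4 Eb4
Each cell is the previous one down a 3rd — so the unit is 3 notes.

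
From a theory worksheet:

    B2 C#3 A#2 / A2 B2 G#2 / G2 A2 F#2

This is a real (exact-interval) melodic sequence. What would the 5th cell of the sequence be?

With a 3-note motive the entries are B2, A2, G2, each down a 2nd from the previous.
Carrying on: F2 → Eb2.
So cell 5 is Eb2 F2 D2.

Eb2 F2 D2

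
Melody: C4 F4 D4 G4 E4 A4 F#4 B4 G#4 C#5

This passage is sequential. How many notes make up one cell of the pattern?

2

Try groups of 2 (5 cells in 10 notes):
C4 F4 | D4 G4 | E4 A4 | F#4 B4 | G#4 C#5
Every group is a transposition up a 2nd of the one before; no shorter unit works.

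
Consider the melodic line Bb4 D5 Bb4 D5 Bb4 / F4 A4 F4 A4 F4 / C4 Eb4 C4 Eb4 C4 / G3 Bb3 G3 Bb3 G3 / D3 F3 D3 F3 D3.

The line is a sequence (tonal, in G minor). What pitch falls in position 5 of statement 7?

Eb2

The unit is 5 notes. Position-5 pitches of the 5 shown cells: Bb4, F4, C4, G3, D3.
Carrying that down a 4th forward: A2 → Eb2.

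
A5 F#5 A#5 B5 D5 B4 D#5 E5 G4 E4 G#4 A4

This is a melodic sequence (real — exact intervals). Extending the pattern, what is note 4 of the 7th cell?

The unit is 4 notes. Position-4 pitches of the 3 shown cells: B5, E5, A4.
Carrying that down a 5th forward: D4 → G3 → C3 → F2.

F2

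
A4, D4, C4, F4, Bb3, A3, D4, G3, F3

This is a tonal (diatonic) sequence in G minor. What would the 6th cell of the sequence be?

The 3-note cells begin on A4, F4, D4 — each down a 3rd from the last.
Extending down a 3rd: Bb3 → G3 → Eb3.
So cell 6 is Eb3 A2 G2.

Eb3 A2 G2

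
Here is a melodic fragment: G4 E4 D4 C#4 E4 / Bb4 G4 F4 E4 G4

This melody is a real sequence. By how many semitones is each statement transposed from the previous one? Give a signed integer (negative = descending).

3

Unit = 5 notes; the statements start on G4, Bb4, moving up a 3rd each time.
Counting half-steps from G4 to Bb4: 3.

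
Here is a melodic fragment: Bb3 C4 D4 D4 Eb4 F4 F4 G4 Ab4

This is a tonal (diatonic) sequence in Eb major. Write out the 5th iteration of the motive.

With a 3-note motive the entries are Bb3, D4, F4, each up a 3rd from the previous.
Carrying on: Ab4 → C5.
Statement 5 starts on C5 and keeps the same diatonic contour: C5 D5 Eb5.

C5 D5 Eb5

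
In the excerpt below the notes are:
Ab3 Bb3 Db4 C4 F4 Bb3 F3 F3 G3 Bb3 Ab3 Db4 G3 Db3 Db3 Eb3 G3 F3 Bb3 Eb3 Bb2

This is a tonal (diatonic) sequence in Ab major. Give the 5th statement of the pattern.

The 7-note cells begin on Ab3, F3, Db3 — each down a 3rd from the last.
Extending down a 3rd: Bb2 → G2.
So cell 5 is G2 Ab2 C3 Bb2 Eb3 Ab2 Eb2.

G2 Ab2 C3 Bb2 Eb3 Ab2 Eb2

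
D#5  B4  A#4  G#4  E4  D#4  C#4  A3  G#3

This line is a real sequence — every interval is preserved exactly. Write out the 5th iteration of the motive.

Taking 3-note groups, the heads are D#5, G#4, C#4: the pattern moves down a 5th.
Carrying on: F#3 → B2.
From B2 the exact shape gives B2 G2 F#2.

B2 G2 F#2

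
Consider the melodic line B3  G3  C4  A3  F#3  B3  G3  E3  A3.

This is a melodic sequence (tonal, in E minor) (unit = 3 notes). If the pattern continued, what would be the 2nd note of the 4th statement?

The unit is 3 notes. Position-2 pitches of the 3 shown cells: G3, F#3, E3.
Each moves down a 2nd; the next is D3.

D3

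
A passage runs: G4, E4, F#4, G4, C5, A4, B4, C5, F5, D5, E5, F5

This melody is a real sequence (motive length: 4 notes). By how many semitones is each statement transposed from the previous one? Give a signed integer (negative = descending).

With a 4-note motive the entries are G4, C5, F5, each up a 4th from the previous.
G4 to C5 spans +5 semitones.

5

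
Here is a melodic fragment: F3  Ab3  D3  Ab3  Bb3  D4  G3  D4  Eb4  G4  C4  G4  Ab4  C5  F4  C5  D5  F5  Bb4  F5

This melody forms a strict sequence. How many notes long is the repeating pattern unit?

4

20 notes total. Splitting into 5 groups of 4:
F3 Ab3 D3 Ab3 | Bb3 D4 G3 D4 | Eb4 G4 C4 G4 | Ab4 C5 F4 C5 | D5 F5 Bb4 F5
Each cell is the previous one up a 4th — so the unit is 4 notes.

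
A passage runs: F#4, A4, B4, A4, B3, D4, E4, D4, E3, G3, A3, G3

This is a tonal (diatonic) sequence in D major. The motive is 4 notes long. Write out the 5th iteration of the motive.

D2 F#2 G2 F#2

Taking 4-note groups, the heads are F#4, B3, E3: the pattern moves down a 5th.
Continuing the starts: A2 → D2.
So cell 5 is D2 F#2 G2 F#2.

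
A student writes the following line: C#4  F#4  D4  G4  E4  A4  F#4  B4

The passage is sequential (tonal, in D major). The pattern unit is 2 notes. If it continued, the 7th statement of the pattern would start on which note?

With a 2-note motive the entries are C#4, D4, E4, F#4, each up a 2nd from the previous.
Extending the heads up a 2nd: G4 → A4 → B4.

B4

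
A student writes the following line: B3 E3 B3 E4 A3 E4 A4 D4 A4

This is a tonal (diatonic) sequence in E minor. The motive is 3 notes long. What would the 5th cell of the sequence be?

G5 C5 G5

Taking 3-note groups, the heads are B3, E4, A4: the pattern moves up a 4th.
Extending up a 4th: D5 → G5.
From G5 the diatonic shape gives G5 C5 G5.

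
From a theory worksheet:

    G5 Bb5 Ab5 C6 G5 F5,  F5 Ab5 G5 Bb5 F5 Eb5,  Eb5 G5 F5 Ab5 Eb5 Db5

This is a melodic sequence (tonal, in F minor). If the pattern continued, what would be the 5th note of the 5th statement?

The unit is 6 notes. Position-5 pitches of the 3 shown cells: G5, F5, Eb5.
Extending down a 2nd: Db5 → C5.

C5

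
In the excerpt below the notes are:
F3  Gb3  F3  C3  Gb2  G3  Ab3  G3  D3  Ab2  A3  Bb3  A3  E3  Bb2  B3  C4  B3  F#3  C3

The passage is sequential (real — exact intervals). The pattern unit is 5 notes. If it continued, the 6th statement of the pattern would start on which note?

D#4

With a 5-note motive the entries are F3, G3, A3, B3, each up a 2nd from the previous.
Continuing: C#4 → D#4. Statement 6 starts on D#4.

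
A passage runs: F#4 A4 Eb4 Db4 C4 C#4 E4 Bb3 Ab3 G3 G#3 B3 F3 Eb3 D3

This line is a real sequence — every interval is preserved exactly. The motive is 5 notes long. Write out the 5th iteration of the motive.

A#2 C#3 G2 F2 E2

With a 5-note motive the entries are F#4, C#4, G#3, each down a 4th from the previous.
Carrying on: D#3 → A#2.
From A#2 the exact shape gives A#2 C#3 G2 F2 E2.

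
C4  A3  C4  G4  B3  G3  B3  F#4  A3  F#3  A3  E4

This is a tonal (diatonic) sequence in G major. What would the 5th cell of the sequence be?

Unit = 4 notes; the statements start on C4, B3, A3, moving down a 2nd each time.
Extending down a 2nd: G3 → F#3.
From F#3 the diatonic shape gives F#3 D3 F#3 C4.

F#3 D3 F#3 C4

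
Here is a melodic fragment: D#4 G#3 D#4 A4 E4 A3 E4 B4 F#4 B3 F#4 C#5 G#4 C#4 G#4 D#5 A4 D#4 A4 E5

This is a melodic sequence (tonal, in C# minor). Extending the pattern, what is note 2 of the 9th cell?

A4

Grouping in 4s, the 2nd note of each cell is G#3, A3, B3, C#4, D#4.
Extending up a 2nd: E4 → F#4 → G#4 → A4.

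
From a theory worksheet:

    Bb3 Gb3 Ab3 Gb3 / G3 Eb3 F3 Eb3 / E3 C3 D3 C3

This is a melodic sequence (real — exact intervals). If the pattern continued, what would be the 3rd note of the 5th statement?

G#2

The unit is 4 notes. Position-3 pitches of the 3 shown cells: Ab3, F3, D3.
Each moves down a 3rd. Continuing: B2 → G#2.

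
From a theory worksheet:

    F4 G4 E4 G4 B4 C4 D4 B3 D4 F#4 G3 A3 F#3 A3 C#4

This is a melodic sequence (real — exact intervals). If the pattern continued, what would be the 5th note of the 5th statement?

D#3

The unit is 5 notes. Position-5 pitches of the 3 shown cells: B4, F#4, C#4.
Carrying that down a 4th forward: G#3 → D#3.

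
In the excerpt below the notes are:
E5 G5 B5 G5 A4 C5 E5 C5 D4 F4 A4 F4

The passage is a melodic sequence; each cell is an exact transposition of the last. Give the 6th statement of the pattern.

F2 Ab2 C3 Ab2

With a 4-note motive the entries are E5, A4, D4, each down a 5th from the previous.
Extending down a 5th: G3 → C3 → F2.
So cell 6 is F2 Ab2 C3 Ab2.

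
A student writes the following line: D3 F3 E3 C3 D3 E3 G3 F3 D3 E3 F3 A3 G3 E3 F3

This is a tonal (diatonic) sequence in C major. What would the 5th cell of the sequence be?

Taking 5-note groups, the heads are D3, E3, F3: the pattern moves up a 2nd.
Continuing the starts: G3 → A3.
From A3 the diatonic shape gives A3 C4 B3 G3 A3.

A3 C4 B3 G3 A3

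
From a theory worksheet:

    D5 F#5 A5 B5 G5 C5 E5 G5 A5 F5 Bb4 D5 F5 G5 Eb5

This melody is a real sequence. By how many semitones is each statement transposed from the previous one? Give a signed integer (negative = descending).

The 5-note cells begin on D5, C5, Bb4 — each down a 2nd from the last.
D5 to C5 spans -2 semitones.

-2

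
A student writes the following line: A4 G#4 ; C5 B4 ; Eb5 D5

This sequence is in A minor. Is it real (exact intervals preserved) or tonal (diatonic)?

real

Each cell has the same semitone pattern (-1,) — intervals are preserved exactly.
And G#4 lies outside A minor, so the sequence is real rather than tonal.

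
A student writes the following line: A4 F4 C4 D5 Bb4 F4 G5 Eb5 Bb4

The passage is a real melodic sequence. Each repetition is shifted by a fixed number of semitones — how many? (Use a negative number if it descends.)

With a 3-note motive the entries are A4, D5, G5, each up a 4th from the previous.
A4 to D5 spans +5 semitones.

5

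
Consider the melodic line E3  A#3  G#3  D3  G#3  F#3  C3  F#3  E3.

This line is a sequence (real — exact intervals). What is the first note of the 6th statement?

Taking 3-note groups, the heads are E3, D3, C3: the pattern moves down a 2nd.
Continuing: Bb2 → Ab2 → Gb2. Statement 6 starts on Gb2.

Gb2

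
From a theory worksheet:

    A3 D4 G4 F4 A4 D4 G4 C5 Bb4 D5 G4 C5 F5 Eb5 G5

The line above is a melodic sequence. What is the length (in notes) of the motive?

Try groups of 5 (3 cells in 15 notes):
A3 D4 G4 F4 A4 | D4 G4 C5 Bb4 D5 | G4 C5 F5 Eb5 G5
Each cell is the previous one up a 4th — so the unit is 5 notes.

5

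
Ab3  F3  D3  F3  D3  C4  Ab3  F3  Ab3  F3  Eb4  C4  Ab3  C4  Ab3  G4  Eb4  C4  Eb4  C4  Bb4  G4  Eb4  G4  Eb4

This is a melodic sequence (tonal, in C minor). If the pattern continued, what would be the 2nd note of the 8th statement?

F5

The unit is 5 notes. Position-2 pitches of the 5 shown cells: F3, Ab3, C4, Eb4, G4.
Each moves up a 3rd. Continuing: Bb4 → D5 → F5.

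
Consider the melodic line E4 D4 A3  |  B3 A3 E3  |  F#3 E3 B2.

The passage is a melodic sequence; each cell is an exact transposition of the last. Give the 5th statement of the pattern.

Taking 3-note groups, the heads are E4, B3, F#3: the pattern moves down a 4th.
Extending down a 4th: C#3 → G#2.
From G#2 the exact shape gives G#2 F#2 C#2.

G#2 F#2 C#2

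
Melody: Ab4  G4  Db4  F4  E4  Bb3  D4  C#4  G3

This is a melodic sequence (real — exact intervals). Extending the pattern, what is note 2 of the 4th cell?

A#3

The unit is 3 notes. Position-2 pitches of the 3 shown cells: G4, E4, C#4.
One more down a 3rd gives A#3.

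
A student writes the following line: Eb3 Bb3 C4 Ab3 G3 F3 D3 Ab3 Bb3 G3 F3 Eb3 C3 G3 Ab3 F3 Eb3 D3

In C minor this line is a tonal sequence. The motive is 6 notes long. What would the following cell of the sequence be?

Bb2 F3 G3 Eb3 D3 C3

With a 6-note motive the entries are Eb3, D3, C3, each down a 2nd from the previous.
So cell 4 is Bb2 F3 G3 Eb3 D3 C3.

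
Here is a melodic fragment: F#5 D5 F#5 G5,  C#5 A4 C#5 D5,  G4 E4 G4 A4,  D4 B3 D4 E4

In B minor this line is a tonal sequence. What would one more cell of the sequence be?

Unit = 4 notes; the statements start on F#5, C#5, G4, D4, moving down a 4th each time.
Statement 5 starts on A3 and keeps the same diatonic contour: A3 F#3 A3 B3.

A3 F#3 A3 B3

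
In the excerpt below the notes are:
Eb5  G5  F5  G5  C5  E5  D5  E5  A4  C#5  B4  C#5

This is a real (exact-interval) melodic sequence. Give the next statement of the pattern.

F#4 A#4 G#4 A#4

Unit = 4 notes; the statements start on Eb5, C5, A4, moving down a 3rd each time.
So cell 4 is F#4 A#4 G#4 A#4.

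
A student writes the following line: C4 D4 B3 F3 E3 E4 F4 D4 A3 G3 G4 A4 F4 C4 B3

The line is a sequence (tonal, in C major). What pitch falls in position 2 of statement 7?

B5

With 5-note cells, note 2 of each statement runs D4, F4, A4.
Each moves up a 3rd. Continuing: C5 → E5 → G5 → B5.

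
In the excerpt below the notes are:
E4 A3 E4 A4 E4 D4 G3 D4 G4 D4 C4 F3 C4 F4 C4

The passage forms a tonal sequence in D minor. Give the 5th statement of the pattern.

The 5-note cells begin on E4, D4, C4 — each down a 2nd from the last.
Extending down a 2nd: Bb3 → A3.
Statement 5 starts on A3 and keeps the same diatonic contour: A3 D3 A3 D4 A3.

A3 D3 A3 D4 A3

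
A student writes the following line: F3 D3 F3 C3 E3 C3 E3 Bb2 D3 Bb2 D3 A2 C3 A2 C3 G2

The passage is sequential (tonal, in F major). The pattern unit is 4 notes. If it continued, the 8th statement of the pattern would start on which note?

With a 4-note motive the entries are F3, E3, D3, C3, each down a 2nd from the previous.
Extending the heads down a 2nd: Bb2 → A2 → G2 → F2.

F2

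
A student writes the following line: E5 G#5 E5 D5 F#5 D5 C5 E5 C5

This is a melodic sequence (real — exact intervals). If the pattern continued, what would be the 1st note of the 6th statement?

With 3-note cells, note 1 of each statement runs E5, D5, C5.
Carrying that down a 2nd forward: Bb4 → Ab4 → Gb4.

Gb4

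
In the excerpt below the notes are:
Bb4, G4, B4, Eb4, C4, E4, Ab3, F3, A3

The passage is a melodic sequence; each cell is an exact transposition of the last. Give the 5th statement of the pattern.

Gb2 Eb2 G2

With a 3-note motive the entries are Bb4, Eb4, Ab3, each down a 5th from the previous.
Extending down a 5th: Db3 → Gb2.
From Gb2 the exact shape gives Gb2 Eb2 G2.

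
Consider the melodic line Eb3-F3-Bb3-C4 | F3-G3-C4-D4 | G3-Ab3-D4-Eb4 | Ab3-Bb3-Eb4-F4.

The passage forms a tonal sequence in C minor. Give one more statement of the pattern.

With a 4-note motive the entries are Eb3, F3, G3, Ab3, each up a 2nd from the previous.
So cell 5 is Bb3 C4 F4 G4.

Bb3 C4 F4 G4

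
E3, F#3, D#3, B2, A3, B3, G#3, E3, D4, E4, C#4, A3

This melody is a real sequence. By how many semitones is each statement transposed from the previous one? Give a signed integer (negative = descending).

5

With a 4-note motive the entries are E3, A3, D4, each up a 4th from the previous.
E3→A3 is 57 − 52 = 5 semitones.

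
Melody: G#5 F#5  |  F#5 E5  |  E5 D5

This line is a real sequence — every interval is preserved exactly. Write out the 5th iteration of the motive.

With a 2-note motive the entries are G#5, F#5, E5, each down a 2nd from the previous.
Extending down a 2nd: D5 → C5.
Statement 5 starts on C5 and keeps the same exact contour: C5 Bb4.

C5 Bb4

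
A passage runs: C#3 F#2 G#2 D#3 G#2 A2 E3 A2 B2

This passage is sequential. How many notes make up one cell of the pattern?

3

Try groups of 3 (3 cells in 9 notes):
C#3 F#2 G#2 | D#3 G#2 A2 | E3 A2 B2
Each cell is the previous one up a 2nd — so the unit is 3 notes.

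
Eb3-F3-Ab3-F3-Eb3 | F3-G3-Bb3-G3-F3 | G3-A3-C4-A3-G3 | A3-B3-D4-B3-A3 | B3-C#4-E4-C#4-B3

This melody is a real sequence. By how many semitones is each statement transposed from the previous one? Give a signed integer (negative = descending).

The 5-note cells begin on Eb3, F3, G3, A3, B3 — each up a 2nd from the last.
Counting half-steps from Eb3 to F3: 2.

2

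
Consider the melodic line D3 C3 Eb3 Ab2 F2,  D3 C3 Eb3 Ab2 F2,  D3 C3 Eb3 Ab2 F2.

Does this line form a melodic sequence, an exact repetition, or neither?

Each 5-note cell is identical (D3 C3 Eb3 Ab2 F2), restated at the same pitch.

repetition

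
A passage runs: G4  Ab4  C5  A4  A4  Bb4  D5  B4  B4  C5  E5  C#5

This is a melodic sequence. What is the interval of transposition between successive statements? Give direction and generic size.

Unit = 4 notes; the statements start on G4, A4, B4, moving up a 2nd each time.
G4 to A4 is up a 2nd.

up a 2nd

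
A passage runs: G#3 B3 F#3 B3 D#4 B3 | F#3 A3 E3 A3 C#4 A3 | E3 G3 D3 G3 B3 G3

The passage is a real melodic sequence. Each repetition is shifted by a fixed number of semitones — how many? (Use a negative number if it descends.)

-2

The 6-note cells begin on G#3, F#3, E3 — each down a 2nd from the last.
G#3 to F#3 spans -2 semitones.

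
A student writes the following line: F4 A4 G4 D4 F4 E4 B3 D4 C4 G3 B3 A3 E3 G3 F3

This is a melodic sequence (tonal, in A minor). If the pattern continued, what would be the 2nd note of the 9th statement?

F2

The unit is 3 notes. Position-2 pitches of the 5 shown cells: A4, F4, D4, B3, G3.
Carrying that down a 3rd forward: E3 → C3 → A2 → F2.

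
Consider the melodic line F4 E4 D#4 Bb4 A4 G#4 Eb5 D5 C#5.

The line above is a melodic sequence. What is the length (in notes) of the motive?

Try groups of 3 (3 cells in 9 notes):
F4 E4 D#4 | Bb4 A4 G#4 | Eb5 D5 C#5
Every group is a transposition up a 4th of the one before; no shorter unit works.

3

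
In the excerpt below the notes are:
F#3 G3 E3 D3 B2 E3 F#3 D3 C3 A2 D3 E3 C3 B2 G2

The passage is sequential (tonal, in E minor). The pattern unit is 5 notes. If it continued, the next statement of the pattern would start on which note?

Taking 5-note groups, the heads are F#3, E3, D3: the pattern moves down a 2nd.
One more step down a 2nd gives C3.

C3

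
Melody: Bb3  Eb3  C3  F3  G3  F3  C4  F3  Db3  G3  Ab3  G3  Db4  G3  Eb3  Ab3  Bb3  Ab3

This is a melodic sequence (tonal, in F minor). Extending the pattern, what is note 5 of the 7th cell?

F4

With 6-note cells, note 5 of each statement runs G3, Ab3, Bb3.
Carrying that up a 2nd forward: C4 → Db4 → Eb4 → F4.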